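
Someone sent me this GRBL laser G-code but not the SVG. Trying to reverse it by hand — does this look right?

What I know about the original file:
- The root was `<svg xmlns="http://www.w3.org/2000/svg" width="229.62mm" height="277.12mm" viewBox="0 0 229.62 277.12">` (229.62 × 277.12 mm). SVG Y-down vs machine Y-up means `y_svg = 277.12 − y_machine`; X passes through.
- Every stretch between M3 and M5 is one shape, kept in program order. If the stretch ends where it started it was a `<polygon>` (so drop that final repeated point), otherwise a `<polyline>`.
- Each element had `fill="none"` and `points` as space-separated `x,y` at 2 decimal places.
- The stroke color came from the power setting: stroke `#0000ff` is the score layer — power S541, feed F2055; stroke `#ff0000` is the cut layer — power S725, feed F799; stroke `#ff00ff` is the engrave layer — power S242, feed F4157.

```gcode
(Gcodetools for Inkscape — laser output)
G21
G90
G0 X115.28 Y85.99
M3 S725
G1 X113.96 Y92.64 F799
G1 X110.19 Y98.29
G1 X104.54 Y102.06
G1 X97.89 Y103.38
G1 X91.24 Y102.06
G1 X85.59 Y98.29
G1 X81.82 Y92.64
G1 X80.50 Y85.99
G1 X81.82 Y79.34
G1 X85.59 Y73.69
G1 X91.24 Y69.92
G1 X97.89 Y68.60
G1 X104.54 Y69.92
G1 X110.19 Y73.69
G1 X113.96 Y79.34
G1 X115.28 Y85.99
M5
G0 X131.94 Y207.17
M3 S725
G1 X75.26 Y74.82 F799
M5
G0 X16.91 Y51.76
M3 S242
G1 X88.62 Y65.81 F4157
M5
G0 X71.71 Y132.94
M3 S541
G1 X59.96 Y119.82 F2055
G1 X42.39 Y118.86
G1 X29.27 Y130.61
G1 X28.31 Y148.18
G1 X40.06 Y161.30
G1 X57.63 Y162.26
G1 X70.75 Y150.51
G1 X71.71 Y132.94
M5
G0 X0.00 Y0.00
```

y_svg = 277.12 − y_m.

[1] S725→`#ff0000` (cut); closed run; points: 115.28,191.13 113.96,184.48 110.19,178.83 104.54,175.06 97.89,173.74 91.24,175.06 85.59,178.83 81.82,184.48 80.50,191.13 81.82,197.78 85.59,203.43 91.24,207.20 97.89,208.52 104.54,207.20 110.19,203.43 113.96,197.78

[2] S725→`#ff0000` (cut); open run; points: 131.94,69.95 75.26,202.30

[3] S242→`#ff00ff` (engrave); open run; points: 16.91,225.36 88.62,211.31

[4] S541→`#0000ff` (score); closed run; points: 71.71,144.18 59.96,157.30 42.39,158.26 29.27,146.51 28.31,128.94 40.06,115.82 57.63,114.86 70.75,126.61

<svg xmlns="http://www.w3.org/2000/svg" width="229.62mm" height="277.12mm" viewBox="0 0 229.62 277.12">
  <polygon points="115.28,191.13 113.96,184.48 110.19,178.83 104.54,175.06 97.89,173.74 91.24,175.06 85.59,178.83 81.82,184.48 80.50,191.13 81.82,197.78 85.59,203.43 91.24,207.20 97.89,208.52 104.54,207.20 110.19,203.43 113.96,197.78" fill="none" stroke="#ff0000"/>
  <polyline points="131.94,69.95 75.26,202.30" fill="none" stroke="#ff0000"/>
  <polyline points="16.91,225.36 88.62,211.31" fill="none" stroke="#ff00ff"/>
  <polygon points="71.71,144.18 59.96,157.30 42.39,158.26 29.27,146.51 28.31,128.94 40.06,115.82 57.63,114.86 70.75,126.61" fill="none" stroke="#0000ff"/>
</svg>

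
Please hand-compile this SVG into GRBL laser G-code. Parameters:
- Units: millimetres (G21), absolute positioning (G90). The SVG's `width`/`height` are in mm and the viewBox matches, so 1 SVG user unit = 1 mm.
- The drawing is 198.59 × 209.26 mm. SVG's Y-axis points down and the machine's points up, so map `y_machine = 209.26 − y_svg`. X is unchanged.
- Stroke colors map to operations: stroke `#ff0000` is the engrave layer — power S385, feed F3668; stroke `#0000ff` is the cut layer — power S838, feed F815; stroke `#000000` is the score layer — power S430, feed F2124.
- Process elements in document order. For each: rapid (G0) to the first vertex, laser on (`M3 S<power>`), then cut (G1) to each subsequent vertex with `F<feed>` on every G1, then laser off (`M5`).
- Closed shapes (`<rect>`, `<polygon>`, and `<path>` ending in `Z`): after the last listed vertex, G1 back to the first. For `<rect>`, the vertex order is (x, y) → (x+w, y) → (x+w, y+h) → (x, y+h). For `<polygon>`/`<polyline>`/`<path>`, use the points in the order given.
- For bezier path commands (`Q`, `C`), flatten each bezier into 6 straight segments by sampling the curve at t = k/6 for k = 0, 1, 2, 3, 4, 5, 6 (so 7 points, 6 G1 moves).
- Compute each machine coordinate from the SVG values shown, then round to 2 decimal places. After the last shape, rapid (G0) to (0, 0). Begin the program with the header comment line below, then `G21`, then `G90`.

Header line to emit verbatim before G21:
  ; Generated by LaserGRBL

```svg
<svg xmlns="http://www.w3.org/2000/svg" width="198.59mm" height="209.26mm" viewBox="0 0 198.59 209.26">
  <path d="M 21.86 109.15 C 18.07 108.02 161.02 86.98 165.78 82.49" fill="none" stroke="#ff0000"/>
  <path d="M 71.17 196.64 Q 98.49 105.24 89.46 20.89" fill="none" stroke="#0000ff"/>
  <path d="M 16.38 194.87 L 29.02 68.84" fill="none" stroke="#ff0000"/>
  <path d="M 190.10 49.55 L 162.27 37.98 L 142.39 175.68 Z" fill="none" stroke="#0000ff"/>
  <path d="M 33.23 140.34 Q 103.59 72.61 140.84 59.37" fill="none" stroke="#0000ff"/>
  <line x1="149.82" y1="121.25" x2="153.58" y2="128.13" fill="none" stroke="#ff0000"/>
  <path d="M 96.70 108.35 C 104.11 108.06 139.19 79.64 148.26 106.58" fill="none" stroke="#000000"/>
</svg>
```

viewBox `0 0 198.59 209.26` with mm width/height → 1 unit = 1 mm. Flip: y_m = 209.26 − y_svg.

**Shape 1** — `<path>` cubic bezier, stroke `#ff0000` → engrave (S385, F3668). Control points (SVG): P0=(21.86,109.15), P1=(18.07,108.02), P2=(161.02,86.98), P3=(165.78,82.49); sampled at t=k/6. Machine vertices: (21.86,100.11) → (30.87,102.17) → (56.43,106.53) → (90.61,112.18) → (125.51,118.11) → (153.20,123.31) → (165.78,126.77). Open path.

**Shape 2** — `<path>` quadratic bezier, stroke `#0000ff` → cut (S838, F815). Control points (SVG): P0=(71.17,196.64), P1=(98.49,105.24), P2=(89.46,20.89); sampled at t=k/6. Machine vertices: (71.17,12.62) → (79.27,42.89) → (85.34,72.77) → (89.40,102.26) → (91.44,131.35) → (91.46,160.06) → (89.46,188.37). Open path.

**Shape 3** — `<path>` line segment, stroke `#ff0000` → engrave (S385, F3668). Machine vertices: (16.38,14.39) → (29.02,140.42). Open path.

**Shape 4** — `<path>` closed polygon, stroke `#0000ff` → cut (S838, F815). Machine vertices: (190.10,159.71) → (162.27,171.28) → (142.39,33.58) → (190.10,159.71). Closed: final G1 returns to the first vertex.

**Shape 5** — `<path>` quadratic bezier, stroke `#0000ff` → cut (S838, F815). Control points (SVG): P0=(33.23,140.34), P1=(103.59,72.61), P2=(140.84,59.37); sampled at t=k/6. Machine vertices: (33.23,68.92) → (55.76,89.98) → (76.46,108.02) → (95.31,123.03) → (112.33,135.01) → (127.50,143.96) → (140.84,149.89). Open path.

**Shape 6** — `<line>` line segment, stroke `#ff0000` → engrave (S385, F3668). Machine vertices: (149.82,88.01) → (153.58,81.13). Open path.

**Shape 7** — `<path>` cubic bezier, stroke `#000000` → score (S430, F2124). Control points (SVG): P0=(96.70,108.35), P1=(104.11,108.06), P2=(139.19,79.64), P3=(148.26,106.58); sampled at t=k/6. Machine vertices: (96.70,100.91) → (102.46,103.01) → (111.35,107.48) → (121.86,112.01) → (132.51,114.26) → (141.81,111.92) → (148.26,102.68). Open path.

; Generated by LaserGRBL
G21
G90
G0 X21.86 Y100.11
M3 S385
G1 X30.87 Y102.17 F3668
G1 X56.43 Y106.53 F3668
G1 X90.61 Y112.18 F3668
G1 X125.51 Y118.11 F3668
G1 X153.20 Y123.31 F3668
G1 X165.78 Y126.77 F3668
M5
G0 X71.17 Y12.62
M3 S838
G1 X79.27 Y42.89 F815
G1 X85.34 Y72.77 F815
G1 X89.40 Y102.26 F815
G1 X91.44 Y131.35 F815
G1 X91.46 Y160.06 F815
G1 X89.46 Y188.37 F815
M5
G0 X16.38 Y14.39
M3 S385
G1 X29.02 Y140.42 F3668
M5
G0 X190.10 Y159.71
M3 S838
G1 X162.27 Y171.28 F815
G1 X142.39 Y33.58 F815
G1 X190.10 Y159.71 F815
M5
G0 X33.23 Y68.92
M3 S838
G1 X55.76 Y89.98 F815
G1 X76.46 Y108.02 F815
G1 X95.31 Y123.03 F815
G1 X112.33 Y135.01 F815
G1 X127.50 Y143.96 F815
G1 X140.84 Y149.89 F815
M5
G0 X149.82 Y88.01
M3 S385
G1 X153.58 Y81.13 F3668
M5
G0 X96.70 Y100.91
M3 S430
G1 X102.46 Y103.01 F2124
G1 X111.35 Y107.48 F2124
G1 X121.86 Y112.01 F2124
G1 X132.51 Y114.26 F2124
G1 X141.81 Y111.92 F2124
G1 X148.26 Y102.68 F2124
M5
G0 X0.00 Y0.00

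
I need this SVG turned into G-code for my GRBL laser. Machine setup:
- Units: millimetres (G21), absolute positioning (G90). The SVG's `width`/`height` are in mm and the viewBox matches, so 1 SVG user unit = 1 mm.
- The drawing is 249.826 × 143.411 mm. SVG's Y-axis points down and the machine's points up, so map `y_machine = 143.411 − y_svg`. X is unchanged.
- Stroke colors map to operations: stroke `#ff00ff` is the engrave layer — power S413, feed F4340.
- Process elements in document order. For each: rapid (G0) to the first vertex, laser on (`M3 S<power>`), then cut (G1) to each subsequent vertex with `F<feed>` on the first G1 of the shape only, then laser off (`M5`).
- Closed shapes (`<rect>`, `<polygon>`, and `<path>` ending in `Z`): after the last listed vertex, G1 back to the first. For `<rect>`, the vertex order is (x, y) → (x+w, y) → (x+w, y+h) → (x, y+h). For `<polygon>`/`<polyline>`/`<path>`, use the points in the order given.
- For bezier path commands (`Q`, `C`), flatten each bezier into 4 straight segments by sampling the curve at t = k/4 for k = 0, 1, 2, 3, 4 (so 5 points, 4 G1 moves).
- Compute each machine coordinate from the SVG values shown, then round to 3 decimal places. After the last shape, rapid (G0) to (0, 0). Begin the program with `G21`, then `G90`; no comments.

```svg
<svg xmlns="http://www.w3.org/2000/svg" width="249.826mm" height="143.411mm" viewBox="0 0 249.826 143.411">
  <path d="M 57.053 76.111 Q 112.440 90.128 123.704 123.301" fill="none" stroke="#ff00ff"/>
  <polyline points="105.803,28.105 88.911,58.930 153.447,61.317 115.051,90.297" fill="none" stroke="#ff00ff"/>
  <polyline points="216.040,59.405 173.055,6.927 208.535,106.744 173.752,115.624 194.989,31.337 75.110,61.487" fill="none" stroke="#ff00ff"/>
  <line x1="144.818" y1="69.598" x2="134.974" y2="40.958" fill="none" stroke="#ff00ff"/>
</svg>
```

G21
G90
G0 X57.053 Y67.300
M3 S413
G1 X81.989 Y59.094 F4340
G1 X101.409 Y48.494
G1 X115.314 Y35.499
G1 X123.704 Y20.110
M5
G0 X105.803 Y115.306
M3 S413
G1 X88.911 Y84.481 F4340
G1 X153.447 Y82.094
G1 X115.051 Y53.114
M5
G0 X216.040 Y84.006
M3 S413
G1 X173.055 Y136.484 F4340
G1 X208.535 Y36.667
G1 X173.752 Y27.787
G1 X194.989 Y112.074
G1 X75.110 Y81.924
M5
G0 X144.818 Y73.813
M3 S413
G1 X134.974 Y102.453 F4340
M5
G0 X0.000 Y0.000

Since the viewBox matches the mm dimensions, user units are millimetres directly. The only transform is the Y-flip y_m = 143.411 − y_svg.

Shape 1 is a quadratic bezier drawn with `<path>`. Its stroke #ff00ff means engrave at S413, F4340. After flipping Y the toolpath is (57.053,67.300) → (81.989,59.094) → (101.409,48.494) → (115.314,35.499) → (123.704,20.110).

Shape 2 is a open polyline drawn with `<polyline>`. Its stroke #ff00ff means engrave at S413, F4340. After flipping Y the toolpath is (105.803,115.306) → (88.911,84.481) → (153.447,82.094) → (115.051,53.114).

Shape 3 is a open polyline drawn with `<polyline>`. Its stroke #ff00ff means engrave at S413, F4340. After flipping Y the toolpath is (216.040,84.006) → (173.055,136.484) → (208.535,36.667) → (173.752,27.787) → (194.989,112.074) → (75.110,81.924).

Shape 4 is a line segment drawn with `<line>`. Its stroke #ff00ff means engrave at S413, F4340. After flipping Y the toolpath is (144.818,73.813) → (134.974,102.453).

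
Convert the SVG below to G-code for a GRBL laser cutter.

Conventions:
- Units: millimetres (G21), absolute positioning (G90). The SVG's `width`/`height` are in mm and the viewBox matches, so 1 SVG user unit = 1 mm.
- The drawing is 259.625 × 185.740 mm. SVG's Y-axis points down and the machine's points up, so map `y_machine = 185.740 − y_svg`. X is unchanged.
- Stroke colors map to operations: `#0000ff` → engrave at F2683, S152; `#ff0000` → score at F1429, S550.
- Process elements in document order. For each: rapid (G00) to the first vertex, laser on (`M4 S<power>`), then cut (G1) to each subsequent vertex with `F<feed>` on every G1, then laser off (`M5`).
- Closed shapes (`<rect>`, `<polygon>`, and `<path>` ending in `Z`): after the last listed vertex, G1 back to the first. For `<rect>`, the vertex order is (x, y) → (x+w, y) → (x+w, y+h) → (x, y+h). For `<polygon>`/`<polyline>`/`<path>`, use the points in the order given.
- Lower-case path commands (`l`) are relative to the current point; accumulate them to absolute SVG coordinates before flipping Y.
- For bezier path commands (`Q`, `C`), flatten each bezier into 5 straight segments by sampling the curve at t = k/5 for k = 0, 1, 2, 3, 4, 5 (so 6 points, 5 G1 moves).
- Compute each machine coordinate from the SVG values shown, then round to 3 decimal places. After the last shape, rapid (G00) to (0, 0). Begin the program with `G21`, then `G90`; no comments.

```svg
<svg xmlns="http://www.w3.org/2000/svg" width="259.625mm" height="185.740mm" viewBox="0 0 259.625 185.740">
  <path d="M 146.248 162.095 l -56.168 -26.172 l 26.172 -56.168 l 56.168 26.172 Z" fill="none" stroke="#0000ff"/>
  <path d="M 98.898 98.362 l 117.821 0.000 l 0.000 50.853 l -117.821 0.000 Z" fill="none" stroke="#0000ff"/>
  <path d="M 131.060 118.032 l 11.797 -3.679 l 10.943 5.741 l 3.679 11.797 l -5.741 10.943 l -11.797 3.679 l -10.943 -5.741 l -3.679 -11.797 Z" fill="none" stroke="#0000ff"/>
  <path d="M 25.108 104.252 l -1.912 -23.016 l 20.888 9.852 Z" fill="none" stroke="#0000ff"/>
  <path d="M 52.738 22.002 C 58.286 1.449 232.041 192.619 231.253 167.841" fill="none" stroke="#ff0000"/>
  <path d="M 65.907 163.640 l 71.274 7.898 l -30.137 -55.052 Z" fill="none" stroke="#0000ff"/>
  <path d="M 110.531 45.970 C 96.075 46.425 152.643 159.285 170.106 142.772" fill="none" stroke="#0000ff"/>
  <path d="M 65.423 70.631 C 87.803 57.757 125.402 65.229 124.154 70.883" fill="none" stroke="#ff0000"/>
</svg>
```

G21
G90
G00 X146.248 Y23.645
M4 S152
G1 X90.080 Y49.817 F2683
G1 X116.252 Y105.985 F2683
G1 X172.420 Y79.813 F2683
G1 X146.248 Y23.645 F2683
M5
G00 X98.898 Y87.378
M4 S152
G1 X216.719 Y87.378 F2683
G1 X216.719 Y36.525 F2683
G1 X98.898 Y36.525 F2683
G1 X98.898 Y87.378 F2683
M5
G00 X131.060 Y67.708
M4 S152
G1 X142.857 Y71.387 F2683
G1 X153.800 Y65.646 F2683
G1 X157.479 Y53.849 F2683
G1 X151.738 Y42.906 F2683
G1 X139.941 Y39.227 F2683
G1 X128.998 Y44.968 F2683
G1 X125.319 Y56.765 F2683
G1 X131.060 Y67.708 F2683
M5
G00 X25.108 Y81.488
M4 S152
G1 X23.196 Y104.504 F2683
G1 X44.084 Y94.652 F2683
G1 X25.108 Y81.488 F2683
M5
G00 X52.738 Y163.738
M4 S550
G1 X73.510 Y154.084 F1429
G1 X118.199 Y114.146 F1429
G1 X170.354 Y64.449 F1429
G1 X213.523 Y25.525 F1429
G1 X231.253 Y17.899 F1429
M5
G00 X65.907 Y22.100
M4 S152
G1 X137.181 Y14.202 F2683
G1 X107.044 Y69.254 F2683
G1 X65.907 Y22.100 F2683
M5
G00 X110.531 Y139.770
M4 S152
G1 X109.499 Y127.943 F2683
G1 X120.227 Y100.743 F2683
G1 X137.428 Y69.778 F2683
G1 X155.817 Y46.651 F2683
G1 X170.106 Y42.968 F2683
M5
G00 X65.423 Y115.109
M4 S550
G1 X80.245 Y120.569 F1429
G1 X96.124 Y122.210 F1429
G1 X110.465 Y121.096 F1429
G1 X120.674 Y118.290 F1429
G1 X124.154 Y114.857 F1429
M5
G00 X0.000 Y0.000

viewBox `0 0 259.625 185.740` with mm width/height → 1 unit = 1 mm. Flip: y_m = 185.740 − y_svg.

**Shape 1** — `<path>` regular polygon, stroke `#0000ff` → engrave (S152, F2683). Machine vertices: (146.248,23.645) → (90.080,49.817) → (116.252,105.985) → (172.420,79.813) → (146.248,23.645). Closed: final G1 returns to the first vertex.

**Shape 2** — `<path>` rectangle, stroke `#0000ff` → engrave (S152, F2683). Machine vertices: (98.898,87.378) → (216.719,87.378) → (216.719,36.525) → (98.898,36.525) → (98.898,87.378). Closed: final G1 returns to the first vertex.

**Shape 3** — `<path>` regular polygon, stroke `#0000ff` → engrave (S152, F2683). Machine vertices: (131.060,67.708) → (142.857,71.387) → (153.800,65.646) → (157.479,53.849) → (151.738,42.906) → (139.941,39.227) → (128.998,44.968) → (125.319,56.765) → (131.060,67.708). Closed: final G1 returns to the first vertex.

**Shape 4** — `<path>` regular polygon, stroke `#0000ff` → engrave (S152, F2683). Machine vertices: (25.108,81.488) → (23.196,104.504) → (44.084,94.652) → (25.108,81.488). Closed: final G1 returns to the first vertex.

**Shape 5** — `<path>` cubic bezier, stroke `#ff0000` → score (S550, F1429). Control points (SVG): P0=(52.738,22.002), P1=(58.286,1.449), P2=(232.041,192.619), P3=(231.253,167.841); sampled at t=k/5. Machine vertices: (52.738,163.738) → (73.510,154.084) → (118.199,114.146) → (170.354,64.449) → (213.523,25.525) → (231.253,17.899). Open path.

**Shape 6** — `<path>` closed polygon, stroke `#0000ff` → engrave (S152, F2683). Machine vertices: (65.907,22.100) → (137.181,14.202) → (107.044,69.254) → (65.907,22.100). Closed: final G1 returns to the first vertex.

**Shape 7** — `<path>` cubic bezier, stroke `#0000ff` → engrave (S152, F2683). Control points (SVG): P0=(110.531,45.970), P1=(96.075,46.425), P2=(152.643,159.285), P3=(170.106,142.772); sampled at t=k/5. Machine vertices: (110.531,139.770) → (109.499,127.943) → (120.227,100.743) → (137.428,69.778) → (155.817,46.651) → (170.106,42.968). Open path.

**Shape 8** — `<path>` cubic bezier, stroke `#ff0000` → score (S550, F1429). Control points (SVG): P0=(65.423,70.631), P1=(87.803,57.757), P2=(125.402,65.229), P3=(124.154,70.883); sampled at t=k/5. Machine vertices: (65.423,115.109) → (80.245,120.569) → (96.124,122.210) → (110.465,121.096) → (120.674,118.290) → (124.154,114.857). Open path.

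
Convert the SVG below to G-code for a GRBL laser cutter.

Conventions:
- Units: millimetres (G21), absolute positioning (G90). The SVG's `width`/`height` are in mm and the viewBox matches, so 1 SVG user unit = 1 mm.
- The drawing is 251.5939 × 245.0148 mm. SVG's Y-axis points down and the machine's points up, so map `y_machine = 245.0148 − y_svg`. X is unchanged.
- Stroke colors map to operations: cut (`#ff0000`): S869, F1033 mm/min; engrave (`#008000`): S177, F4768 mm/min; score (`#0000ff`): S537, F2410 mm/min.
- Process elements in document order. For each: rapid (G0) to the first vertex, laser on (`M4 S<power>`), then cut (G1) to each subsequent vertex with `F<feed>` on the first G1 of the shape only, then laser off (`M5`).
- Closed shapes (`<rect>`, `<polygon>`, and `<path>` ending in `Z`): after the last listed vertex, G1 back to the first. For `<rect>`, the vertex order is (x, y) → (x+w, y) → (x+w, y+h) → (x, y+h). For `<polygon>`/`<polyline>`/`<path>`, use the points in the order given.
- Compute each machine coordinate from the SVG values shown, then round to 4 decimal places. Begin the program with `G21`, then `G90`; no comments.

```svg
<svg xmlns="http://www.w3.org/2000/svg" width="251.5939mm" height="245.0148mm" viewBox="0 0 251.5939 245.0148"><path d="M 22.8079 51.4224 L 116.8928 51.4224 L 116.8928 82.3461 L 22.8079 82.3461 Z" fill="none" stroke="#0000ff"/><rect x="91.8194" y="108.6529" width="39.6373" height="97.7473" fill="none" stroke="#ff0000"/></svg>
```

G21
G90
G0 X22.8079 Y193.5924
M4 S537
G1 X116.8928 Y193.5924 F2410
G1 X116.8928 Y162.6687
G1 X22.8079 Y162.6687
G1 X22.8079 Y193.5924
M5
G0 X91.8194 Y136.3619
M4 S869
G1 X131.4567 Y136.3619 F1033
G1 X131.4567 Y38.6146
G1 X91.8194 Y38.6146
G1 X91.8194 Y136.3619
M5

Since the viewBox matches the mm dimensions, user units are millimetres directly. The only transform is the Y-flip y_m = 245.0148 − y_svg.

Shape 1 is a rectangle drawn with `<path>`. Its stroke #0000ff means score at S537, F2410. After flipping Y the toolpath is (22.8079,193.5924) → (116.8928,193.5924) → (116.8928,162.6687) → (22.8079,162.6687) → (22.8079,193.5924), returning to the start.

Shape 2 is a rectangle drawn with `<rect>`. Its stroke #ff0000 means cut at S869, F1033. After flipping Y the toolpath is (91.8194,136.3619) → (131.4567,136.3619) → (131.4567,38.6146) → (91.8194,38.6146) → (91.8194,136.3619), returning to the start.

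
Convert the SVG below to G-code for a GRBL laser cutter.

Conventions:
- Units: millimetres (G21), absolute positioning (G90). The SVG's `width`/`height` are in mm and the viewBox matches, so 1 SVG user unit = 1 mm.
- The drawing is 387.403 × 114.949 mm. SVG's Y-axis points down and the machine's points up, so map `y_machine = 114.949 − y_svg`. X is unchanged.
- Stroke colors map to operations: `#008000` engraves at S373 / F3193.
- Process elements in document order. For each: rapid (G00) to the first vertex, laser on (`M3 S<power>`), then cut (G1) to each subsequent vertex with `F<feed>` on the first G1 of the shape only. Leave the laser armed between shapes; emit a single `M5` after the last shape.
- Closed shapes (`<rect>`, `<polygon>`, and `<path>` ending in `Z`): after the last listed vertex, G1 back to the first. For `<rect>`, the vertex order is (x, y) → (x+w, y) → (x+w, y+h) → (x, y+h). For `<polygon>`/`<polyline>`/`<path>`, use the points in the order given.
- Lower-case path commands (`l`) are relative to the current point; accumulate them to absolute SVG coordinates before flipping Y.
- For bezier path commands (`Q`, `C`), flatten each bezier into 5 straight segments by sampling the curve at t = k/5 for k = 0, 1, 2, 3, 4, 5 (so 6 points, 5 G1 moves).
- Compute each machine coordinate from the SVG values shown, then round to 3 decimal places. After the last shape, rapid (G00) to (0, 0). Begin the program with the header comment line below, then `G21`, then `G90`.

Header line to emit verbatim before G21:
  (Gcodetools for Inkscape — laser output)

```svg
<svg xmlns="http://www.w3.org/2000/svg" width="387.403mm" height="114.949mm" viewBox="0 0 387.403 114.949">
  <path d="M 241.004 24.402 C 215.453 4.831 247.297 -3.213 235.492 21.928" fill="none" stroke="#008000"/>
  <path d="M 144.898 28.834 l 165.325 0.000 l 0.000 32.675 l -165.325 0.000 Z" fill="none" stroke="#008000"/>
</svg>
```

(Gcodetools for Inkscape — laser output)
G21
G90
G00 X241.004 Y90.547
M3 S373
G1 X231.752 Y100.733 F3193
G1 X231.426 Y107.113
G1 X235.173 Y108.648
G1 X238.145 Y104.297
G1 X235.492 Y93.021
G00 X144.898 Y86.115
M3 S373
G1 X310.223 Y86.115 F3193
G1 X310.223 Y53.440
G1 X144.898 Y53.440
G1 X144.898 Y86.115
M5
G00 X0.000 Y0.000

1 u = 1 mm; y_m = 114.949 − y.

[1] `<path>` cubic bezier, #008000→engrave S373 F3193: (241.004,90.547) → (231.752,100.733) → (231.426,107.113) → (235.173,108.648) → (238.145,104.297) → (235.492,93.021)

[2] `<path>` rectangle, #008000→engrave S373 F3193: (144.898,86.115) → (310.223,86.115) → (310.223,53.440) → (144.898,53.440) → (144.898,86.115) (closed)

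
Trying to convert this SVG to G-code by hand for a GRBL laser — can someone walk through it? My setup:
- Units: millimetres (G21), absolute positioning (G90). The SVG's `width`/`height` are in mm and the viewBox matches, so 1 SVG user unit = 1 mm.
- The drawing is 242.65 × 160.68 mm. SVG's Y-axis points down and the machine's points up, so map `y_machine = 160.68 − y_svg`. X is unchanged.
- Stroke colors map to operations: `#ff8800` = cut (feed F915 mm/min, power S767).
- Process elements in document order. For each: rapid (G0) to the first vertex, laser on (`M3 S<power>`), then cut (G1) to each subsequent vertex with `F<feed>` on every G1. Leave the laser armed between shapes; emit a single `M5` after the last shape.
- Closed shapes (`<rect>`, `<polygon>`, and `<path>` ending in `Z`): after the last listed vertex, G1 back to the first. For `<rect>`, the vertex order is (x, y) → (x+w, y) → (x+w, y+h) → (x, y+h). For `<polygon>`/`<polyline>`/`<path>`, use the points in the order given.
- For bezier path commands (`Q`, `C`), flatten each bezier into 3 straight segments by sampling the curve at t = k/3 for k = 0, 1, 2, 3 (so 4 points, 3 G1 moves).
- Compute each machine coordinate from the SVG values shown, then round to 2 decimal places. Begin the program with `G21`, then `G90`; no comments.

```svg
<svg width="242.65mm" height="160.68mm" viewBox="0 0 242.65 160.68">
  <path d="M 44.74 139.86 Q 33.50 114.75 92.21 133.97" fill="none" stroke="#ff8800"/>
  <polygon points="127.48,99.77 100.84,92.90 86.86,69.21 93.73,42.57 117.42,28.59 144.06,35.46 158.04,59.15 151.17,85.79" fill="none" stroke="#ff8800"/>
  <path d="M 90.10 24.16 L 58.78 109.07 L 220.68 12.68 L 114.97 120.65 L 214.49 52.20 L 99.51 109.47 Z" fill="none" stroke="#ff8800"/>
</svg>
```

G21
G90
G0 X44.74 Y20.82
M3 S767
G1 X45.02 Y32.63 F915
G1 X60.84 Y34.60 F915
G1 X92.21 Y26.71 F915
G0 X127.48 Y60.91
M3 S767
G1 X100.84 Y67.78 F915
G1 X86.86 Y91.47 F915
G1 X93.73 Y118.11 F915
G1 X117.42 Y132.09 F915
G1 X144.06 Y125.22 F915
G1 X158.04 Y101.53 F915
G1 X151.17 Y74.89 F915
G1 X127.48 Y60.91 F915
G0 X90.10 Y136.52
M3 S767
G1 X58.78 Y51.61 F915
G1 X220.68 Y148.00 F915
G1 X114.97 Y40.03 F915
G1 X214.49 Y108.48 F915
G1 X99.51 Y51.21 F915
G1 X90.10 Y136.52 F915
M5

Since the viewBox matches the mm dimensions, user units are millimetres directly. The only transform is the Y-flip y_m = 160.68 − y_svg.

Shape 1 is a quadratic bezier drawn with `<path>`. Its stroke #ff8800 means cut at S767, F915. After flipping Y the toolpath is (44.74,20.82) → (45.02,32.63) → (60.84,34.60) → (92.21,26.71).

Shape 2 is a regular polygon drawn with `<polygon>`. Its stroke #ff8800 means cut at S767, F915. After flipping Y the toolpath is (127.48,60.91) → (100.84,67.78) → (86.86,91.47) → (93.73,118.11) → (117.42,132.09) → (144.06,125.22) → (158.04,101.53) → (151.17,74.89) → (127.48,60.91), returning to the start.

Shape 3 is a closed polygon drawn with `<path>`. Its stroke #ff8800 means cut at S767, F915. After flipping Y the toolpath is (90.10,136.52) → (58.78,51.61) → (220.68,148.00) → (114.97,40.03) → (214.49,108.48) → (99.51,51.21) → (90.10,136.52), returning to the start.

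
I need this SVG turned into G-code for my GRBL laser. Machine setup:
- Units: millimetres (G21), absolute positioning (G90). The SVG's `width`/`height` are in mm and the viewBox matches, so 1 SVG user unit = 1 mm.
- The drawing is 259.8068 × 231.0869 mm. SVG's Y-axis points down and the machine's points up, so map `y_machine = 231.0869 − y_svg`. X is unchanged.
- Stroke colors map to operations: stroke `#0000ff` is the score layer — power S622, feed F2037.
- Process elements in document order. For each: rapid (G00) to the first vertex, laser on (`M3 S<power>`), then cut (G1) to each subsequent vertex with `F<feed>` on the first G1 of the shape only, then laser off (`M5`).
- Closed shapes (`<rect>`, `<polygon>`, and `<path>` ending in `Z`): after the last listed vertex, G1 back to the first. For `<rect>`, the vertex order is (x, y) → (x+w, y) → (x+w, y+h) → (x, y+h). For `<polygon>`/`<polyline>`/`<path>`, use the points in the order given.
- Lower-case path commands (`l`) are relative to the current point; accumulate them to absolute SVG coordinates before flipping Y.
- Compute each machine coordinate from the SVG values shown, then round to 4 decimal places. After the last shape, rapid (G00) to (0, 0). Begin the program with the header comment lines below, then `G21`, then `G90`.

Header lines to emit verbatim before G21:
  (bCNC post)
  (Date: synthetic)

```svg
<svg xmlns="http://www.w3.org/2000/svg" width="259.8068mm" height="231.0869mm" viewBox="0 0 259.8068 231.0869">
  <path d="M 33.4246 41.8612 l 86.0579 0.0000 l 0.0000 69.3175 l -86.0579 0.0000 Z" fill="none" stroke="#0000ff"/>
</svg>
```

Since the viewBox matches the mm dimensions, user units are millimetres directly. The only transform is the Y-flip y_m = 231.0869 − y_svg.

Shape 1 is a rectangle drawn with `<path>`. Its stroke #0000ff means score at S622, F2037. After flipping Y the toolpath is (33.4246,189.2257) → (119.4825,189.2257) → (119.4825,119.9082) → (33.4246,119.9082) → (33.4246,189.2257), returning to the start.

(bCNC post)
(Date: synthetic)
G21
G90
G00 X33.4246 Y189.2257
M3 S622
G1 X119.4825 Y189.2257 F2037
G1 X119.4825 Y119.9082
G1 X33.4246 Y119.9082
G1 X33.4246 Y189.2257
M5
G00 X0.0000 Y0.0000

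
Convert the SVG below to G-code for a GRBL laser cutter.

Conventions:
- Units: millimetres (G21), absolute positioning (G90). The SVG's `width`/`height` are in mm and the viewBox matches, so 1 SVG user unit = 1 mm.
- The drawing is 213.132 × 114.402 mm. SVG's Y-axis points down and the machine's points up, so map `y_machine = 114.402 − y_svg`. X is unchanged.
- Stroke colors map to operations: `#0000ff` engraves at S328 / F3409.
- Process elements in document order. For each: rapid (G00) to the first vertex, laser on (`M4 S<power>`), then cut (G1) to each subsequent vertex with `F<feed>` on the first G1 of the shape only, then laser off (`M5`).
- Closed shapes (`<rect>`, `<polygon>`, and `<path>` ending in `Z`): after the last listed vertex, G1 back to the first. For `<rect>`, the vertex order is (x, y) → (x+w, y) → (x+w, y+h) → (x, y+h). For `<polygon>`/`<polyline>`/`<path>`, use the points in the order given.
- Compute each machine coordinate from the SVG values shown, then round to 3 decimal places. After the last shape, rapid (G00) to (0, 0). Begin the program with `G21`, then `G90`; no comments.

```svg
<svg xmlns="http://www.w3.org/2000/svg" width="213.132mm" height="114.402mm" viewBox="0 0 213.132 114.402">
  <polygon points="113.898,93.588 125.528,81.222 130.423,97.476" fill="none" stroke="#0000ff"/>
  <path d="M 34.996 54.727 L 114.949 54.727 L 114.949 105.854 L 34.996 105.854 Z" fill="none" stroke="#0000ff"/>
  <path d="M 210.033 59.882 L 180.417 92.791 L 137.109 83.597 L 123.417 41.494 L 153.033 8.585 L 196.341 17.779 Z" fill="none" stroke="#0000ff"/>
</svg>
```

G21
G90
G00 X113.898 Y20.814
M4 S328
G1 X125.528 Y33.180 F3409
G1 X130.423 Y16.926
G1 X113.898 Y20.814
M5
G00 X34.996 Y59.675
M4 S328
G1 X114.949 Y59.675 F3409
G1 X114.949 Y8.548
G1 X34.996 Y8.548
G1 X34.996 Y59.675
M5
G00 X210.033 Y54.520
M4 S328
G1 X180.417 Y21.611 F3409
G1 X137.109 Y30.805
G1 X123.417 Y72.908
G1 X153.033 Y105.817
G1 X196.341 Y96.623
G1 X210.033 Y54.520
M5
G00 X0.000 Y0.000

viewBox `0 0 213.132 114.402` with mm width/height → 1 unit = 1 mm. Flip: y_m = 114.402 − y_svg.

**Shape 1** — `<polygon>` regular polygon, stroke `#0000ff` → engrave (S328, F3409). Machine vertices: (113.898,20.814) → (125.528,33.180) → (130.423,16.926) → (113.898,20.814). Closed: final G1 returns to the first vertex.

**Shape 2** — `<path>` rectangle, stroke `#0000ff` → engrave (S328, F3409). Machine vertices: (34.996,59.675) → (114.949,59.675) → (114.949,8.548) → (34.996,8.548) → (34.996,59.675). Closed: final G1 returns to the first vertex.

**Shape 3** — `<path>` regular polygon, stroke `#0000ff` → engrave (S328, F3409). Machine vertices: (210.033,54.520) → (180.417,21.611) → (137.109,30.805) → (123.417,72.908) → (153.033,105.817) → (196.341,96.623) → (210.033,54.520). Closed: final G1 returns to the first vertex.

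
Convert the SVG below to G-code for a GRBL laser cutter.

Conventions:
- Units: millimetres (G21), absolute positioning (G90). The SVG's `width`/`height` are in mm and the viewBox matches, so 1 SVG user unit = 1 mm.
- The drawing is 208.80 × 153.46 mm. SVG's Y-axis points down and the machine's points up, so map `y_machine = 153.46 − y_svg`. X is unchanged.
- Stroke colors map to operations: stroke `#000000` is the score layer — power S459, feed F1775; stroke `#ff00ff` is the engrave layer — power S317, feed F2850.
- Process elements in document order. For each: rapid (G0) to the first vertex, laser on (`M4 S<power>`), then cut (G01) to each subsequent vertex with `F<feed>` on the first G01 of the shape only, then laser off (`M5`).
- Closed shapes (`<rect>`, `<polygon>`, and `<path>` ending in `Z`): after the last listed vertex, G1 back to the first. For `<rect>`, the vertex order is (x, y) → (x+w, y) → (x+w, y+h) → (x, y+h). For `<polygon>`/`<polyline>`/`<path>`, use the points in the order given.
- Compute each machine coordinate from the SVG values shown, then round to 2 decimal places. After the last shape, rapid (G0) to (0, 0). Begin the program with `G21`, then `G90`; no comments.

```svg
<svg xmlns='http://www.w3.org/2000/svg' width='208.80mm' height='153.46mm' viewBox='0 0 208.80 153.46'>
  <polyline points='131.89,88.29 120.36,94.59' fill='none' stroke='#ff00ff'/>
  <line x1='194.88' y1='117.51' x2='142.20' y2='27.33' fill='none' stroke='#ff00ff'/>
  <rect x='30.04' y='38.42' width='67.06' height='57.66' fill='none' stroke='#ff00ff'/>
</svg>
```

Since the viewBox matches the mm dimensions, user units are millimetres directly. The only transform is the Y-flip y_m = 153.46 − y_svg.

Shape 1 is a line segment drawn with `<polyline>`. Its stroke #ff00ff means engrave at S317, F2850. After flipping Y the toolpath is (131.89,65.17) → (120.36,58.87).

Shape 2 is a line segment drawn with `<line>`. Its stroke #ff00ff means engrave at S317, F2850. After flipping Y the toolpath is (194.88,35.95) → (142.20,126.13).

Shape 3 is a rectangle drawn with `<rect>`. Its stroke #ff00ff means engrave at S317, F2850. After flipping Y the toolpath is (30.04,115.04) → (97.10,115.04) → (97.10,57.38) → (30.04,57.38) → (30.04,115.04), returning to the start.

G21
G90
G0 X131.89 Y65.17
M4 S317
G01 X120.36 Y58.87 F2850
M5
G0 X194.88 Y35.95
M4 S317
G01 X142.20 Y126.13 F2850
M5
G0 X30.04 Y115.04
M4 S317
G01 X97.10 Y115.04 F2850
G01 X97.10 Y57.38
G01 X30.04 Y57.38
G01 X30.04 Y115.04
M5
G0 X0.00 Y0.00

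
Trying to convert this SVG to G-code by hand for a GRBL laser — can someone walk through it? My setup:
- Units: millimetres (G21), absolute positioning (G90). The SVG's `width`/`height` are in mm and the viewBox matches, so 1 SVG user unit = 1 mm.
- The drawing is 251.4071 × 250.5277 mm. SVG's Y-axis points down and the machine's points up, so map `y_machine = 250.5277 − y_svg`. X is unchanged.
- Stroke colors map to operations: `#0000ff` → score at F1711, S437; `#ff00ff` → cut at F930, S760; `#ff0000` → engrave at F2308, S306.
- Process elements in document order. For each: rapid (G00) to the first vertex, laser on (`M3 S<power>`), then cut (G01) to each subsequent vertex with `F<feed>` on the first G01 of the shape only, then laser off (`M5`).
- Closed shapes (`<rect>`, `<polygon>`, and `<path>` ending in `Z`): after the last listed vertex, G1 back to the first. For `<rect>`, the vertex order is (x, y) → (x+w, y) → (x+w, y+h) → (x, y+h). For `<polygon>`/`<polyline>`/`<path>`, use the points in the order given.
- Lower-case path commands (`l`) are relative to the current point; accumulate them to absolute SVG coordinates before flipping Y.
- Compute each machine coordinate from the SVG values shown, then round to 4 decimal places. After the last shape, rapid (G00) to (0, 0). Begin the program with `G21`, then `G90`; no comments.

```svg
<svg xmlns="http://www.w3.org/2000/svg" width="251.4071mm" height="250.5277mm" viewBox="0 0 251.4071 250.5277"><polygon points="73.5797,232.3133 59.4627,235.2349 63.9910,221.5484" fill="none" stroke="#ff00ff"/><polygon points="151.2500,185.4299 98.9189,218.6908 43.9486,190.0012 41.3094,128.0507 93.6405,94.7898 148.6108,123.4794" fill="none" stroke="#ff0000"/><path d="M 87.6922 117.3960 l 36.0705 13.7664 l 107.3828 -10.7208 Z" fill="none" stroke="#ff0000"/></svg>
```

viewBox `0 0 251.4071 250.5277` with mm width/height → 1 unit = 1 mm. Flip: y_m = 250.5277 − y_svg.

**Shape 1** — `<polygon>` regular polygon, stroke `#ff00ff` → cut (S760, F930). Machine vertices: (73.5797,18.2144) → (59.4627,15.2928) → (63.9910,28.9793) → (73.5797,18.2144). Closed: final G1 returns to the first vertex.

**Shape 2** — `<polygon>` regular polygon, stroke `#ff0000` → engrave (S306, F2308). Machine vertices: (151.2500,65.0978) → (98.9189,31.8369) → (43.9486,60.5265) → (41.3094,122.4770) → (93.6405,155.7379) → (148.6108,127.0483) → (151.2500,65.0978). Closed: final G1 returns to the first vertex.

**Shape 3** — `<path>` closed polygon, stroke `#ff0000` → engrave (S306, F2308). Machine vertices: (87.6922,133.1317) → (123.7627,119.3653) → (231.1455,130.0861) → (87.6922,133.1317). Closed: final G1 returns to the first vertex.

G21
G90
G00 X73.5797 Y18.2144
M3 S760
G01 X59.4627 Y15.2928 F930
G01 X63.9910 Y28.9793
G01 X73.5797 Y18.2144
M5
G00 X151.2500 Y65.0978
M3 S306
G01 X98.9189 Y31.8369 F2308
G01 X43.9486 Y60.5265
G01 X41.3094 Y122.4770
G01 X93.6405 Y155.7379
G01 X148.6108 Y127.0483
G01 X151.2500 Y65.0978
M5
G00 X87.6922 Y133.1317
M3 S306
G01 X123.7627 Y119.3653 F2308
G01 X231.1455 Y130.0861
G01 X87.6922 Y133.1317
M5
G00 X0.0000 Y0.0000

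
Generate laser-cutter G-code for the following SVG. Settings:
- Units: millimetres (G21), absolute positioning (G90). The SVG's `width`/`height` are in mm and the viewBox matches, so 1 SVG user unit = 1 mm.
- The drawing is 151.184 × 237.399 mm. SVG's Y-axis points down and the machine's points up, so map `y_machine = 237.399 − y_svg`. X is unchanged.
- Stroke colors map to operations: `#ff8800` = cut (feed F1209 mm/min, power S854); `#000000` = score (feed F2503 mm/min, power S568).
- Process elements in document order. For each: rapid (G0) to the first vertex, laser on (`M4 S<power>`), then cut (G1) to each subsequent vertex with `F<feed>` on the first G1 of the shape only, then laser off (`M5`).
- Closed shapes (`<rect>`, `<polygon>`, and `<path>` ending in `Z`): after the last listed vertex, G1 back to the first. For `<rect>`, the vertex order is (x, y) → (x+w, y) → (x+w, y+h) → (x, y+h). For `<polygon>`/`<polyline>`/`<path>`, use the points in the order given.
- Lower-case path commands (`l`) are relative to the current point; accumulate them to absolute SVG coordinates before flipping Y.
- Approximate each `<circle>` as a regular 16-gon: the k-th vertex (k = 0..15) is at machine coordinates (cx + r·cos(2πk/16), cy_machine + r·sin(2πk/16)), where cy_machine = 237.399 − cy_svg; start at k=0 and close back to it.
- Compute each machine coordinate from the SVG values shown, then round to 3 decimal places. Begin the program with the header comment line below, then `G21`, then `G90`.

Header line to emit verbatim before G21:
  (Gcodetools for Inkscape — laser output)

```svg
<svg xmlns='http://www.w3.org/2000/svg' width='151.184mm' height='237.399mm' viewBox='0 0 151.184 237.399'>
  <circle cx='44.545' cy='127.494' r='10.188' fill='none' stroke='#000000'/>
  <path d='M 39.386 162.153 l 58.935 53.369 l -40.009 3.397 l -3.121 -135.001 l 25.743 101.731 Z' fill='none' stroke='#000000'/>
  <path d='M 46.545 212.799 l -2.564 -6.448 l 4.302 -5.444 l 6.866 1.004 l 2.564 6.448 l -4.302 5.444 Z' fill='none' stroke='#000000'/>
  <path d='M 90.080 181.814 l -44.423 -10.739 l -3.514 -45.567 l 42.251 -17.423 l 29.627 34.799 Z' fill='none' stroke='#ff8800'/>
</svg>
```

1 u = 1 mm; y_m = 237.399 − y.

[1] `<circle>` circle, #000000→score S568 F2503: (54.733,109.905) → (53.957,113.804) → (51.749,117.109) → (48.444,119.317) → (44.545,120.093) → (40.646,119.317) → (37.341,117.109) → (35.133,113.804) → (34.357,109.905) → (35.133,106.006) → (37.341,102.701) → (40.646,100.493) → (44.545,99.717) → (48.444,100.493) → (51.749,102.701) → (53.957,106.006) → (54.733,109.905) (closed)

[2] `<path>` closed polygon, #000000→score S568 F2503: (39.386,75.246) → (98.321,21.877) → (58.312,18.480) → (55.191,153.481) → (80.934,51.750) → (39.386,75.246) (closed)

[3] `<path>` regular polygon, #000000→score S568 F2503: (46.545,24.600) → (43.981,31.048) → (48.283,36.492) → (55.149,35.488) → (57.713,29.040) → (53.411,23.596) → (46.545,24.600) (closed)

[4] `<path>` regular polygon, #ff8800→cut S854 F1209: (90.080,55.585) → (45.657,66.324) → (42.143,111.891) → (84.394,129.314) → (114.021,94.515) → (90.080,55.585) (closed)

(Gcodetools for Inkscape — laser output)
G21
G90
G0 X54.733 Y109.905
M4 S568
G1 X53.957 Y113.804 F2503
G1 X51.749 Y117.109
G1 X48.444 Y119.317
G1 X44.545 Y120.093
G1 X40.646 Y119.317
G1 X37.341 Y117.109
G1 X35.133 Y113.804
G1 X34.357 Y109.905
G1 X35.133 Y106.006
G1 X37.341 Y102.701
G1 X40.646 Y100.493
G1 X44.545 Y99.717
G1 X48.444 Y100.493
G1 X51.749 Y102.701
G1 X53.957 Y106.006
G1 X54.733 Y109.905
M5
G0 X39.386 Y75.246
M4 S568
G1 X98.321 Y21.877 F2503
G1 X58.312 Y18.480
G1 X55.191 Y153.481
G1 X80.934 Y51.750
G1 X39.386 Y75.246
M5
G0 X46.545 Y24.600
M4 S568
G1 X43.981 Y31.048 F2503
G1 X48.283 Y36.492
G1 X55.149 Y35.488
G1 X57.713 Y29.040
G1 X53.411 Y23.596
G1 X46.545 Y24.600
M5
G0 X90.080 Y55.585
M4 S854
G1 X45.657 Y66.324 F1209
G1 X42.143 Y111.891
G1 X84.394 Y129.314
G1 X114.021 Y94.515
G1 X90.080 Y55.585
M5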